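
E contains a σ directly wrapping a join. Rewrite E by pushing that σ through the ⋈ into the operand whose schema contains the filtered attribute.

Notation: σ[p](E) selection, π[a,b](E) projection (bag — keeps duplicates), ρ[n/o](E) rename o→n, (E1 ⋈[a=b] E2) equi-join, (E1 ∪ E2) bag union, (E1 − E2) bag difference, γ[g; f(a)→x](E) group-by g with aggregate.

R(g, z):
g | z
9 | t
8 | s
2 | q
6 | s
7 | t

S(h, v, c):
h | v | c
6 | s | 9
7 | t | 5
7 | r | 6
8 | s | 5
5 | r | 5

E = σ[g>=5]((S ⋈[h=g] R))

σ filters on g, owned by the right side.
E' = (S ⋈[h=g] σ[g>=5](R))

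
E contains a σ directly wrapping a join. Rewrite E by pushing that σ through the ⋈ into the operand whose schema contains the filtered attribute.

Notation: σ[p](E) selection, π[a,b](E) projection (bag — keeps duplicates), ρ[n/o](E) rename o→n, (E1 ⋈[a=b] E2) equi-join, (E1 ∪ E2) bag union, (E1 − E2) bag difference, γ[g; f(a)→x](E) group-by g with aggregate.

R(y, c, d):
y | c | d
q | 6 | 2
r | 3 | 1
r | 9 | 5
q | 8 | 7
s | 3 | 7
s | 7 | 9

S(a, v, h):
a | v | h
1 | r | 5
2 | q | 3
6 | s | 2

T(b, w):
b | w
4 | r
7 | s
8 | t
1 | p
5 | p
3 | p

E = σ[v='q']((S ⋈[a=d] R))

σ filters on v, owned by the left side.
E' = (σ[v='q'](S) ⋈[a=d] R)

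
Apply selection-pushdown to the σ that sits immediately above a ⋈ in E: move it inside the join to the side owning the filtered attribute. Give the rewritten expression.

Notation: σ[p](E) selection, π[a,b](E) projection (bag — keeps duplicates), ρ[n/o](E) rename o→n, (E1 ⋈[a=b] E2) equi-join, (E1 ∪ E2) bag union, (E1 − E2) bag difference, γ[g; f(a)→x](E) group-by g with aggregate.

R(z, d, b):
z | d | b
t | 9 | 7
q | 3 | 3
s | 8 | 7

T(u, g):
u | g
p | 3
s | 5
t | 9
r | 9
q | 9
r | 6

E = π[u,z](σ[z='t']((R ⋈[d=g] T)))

σ filters on z, owned by the left side.
E' = π[u,z]((σ[z='t'](R) ⋈[d=g] T))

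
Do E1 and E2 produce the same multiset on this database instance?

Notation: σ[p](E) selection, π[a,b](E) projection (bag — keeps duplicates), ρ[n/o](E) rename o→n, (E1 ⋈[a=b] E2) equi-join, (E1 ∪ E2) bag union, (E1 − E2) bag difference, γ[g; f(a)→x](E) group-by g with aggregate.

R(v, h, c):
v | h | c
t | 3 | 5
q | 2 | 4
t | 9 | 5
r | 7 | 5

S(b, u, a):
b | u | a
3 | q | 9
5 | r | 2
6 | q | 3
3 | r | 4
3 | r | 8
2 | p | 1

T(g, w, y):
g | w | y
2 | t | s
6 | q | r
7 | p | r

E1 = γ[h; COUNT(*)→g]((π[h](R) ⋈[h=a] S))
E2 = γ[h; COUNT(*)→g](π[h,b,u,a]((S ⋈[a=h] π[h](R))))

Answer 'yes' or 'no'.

E1 row counts bottom-up:
  R → 4
  π[h](R) → 4
  S → 6
  (π[h](R) ⋈[h=a] S) → 3
  γ[h; COUNT(*)→g]((π[h](R) ⋈[h=a] S)) → 3
E2 row counts bottom-up:
  S → 6
  R → 4
  π[h](R) → 4
  (S ⋈[a=h] π[h](R)) → 3
  π[h,b,u,a]((S ⋈[a=h] π[h](R))) → 3
  γ[h; COUNT(*)→g](π[h,b,u,a]((S ⋈[a=h] π[h](R)))) → 3

E1 and E2 produce the same multiset:
h | g
2 | 1
3 | 1
9 | 1

yes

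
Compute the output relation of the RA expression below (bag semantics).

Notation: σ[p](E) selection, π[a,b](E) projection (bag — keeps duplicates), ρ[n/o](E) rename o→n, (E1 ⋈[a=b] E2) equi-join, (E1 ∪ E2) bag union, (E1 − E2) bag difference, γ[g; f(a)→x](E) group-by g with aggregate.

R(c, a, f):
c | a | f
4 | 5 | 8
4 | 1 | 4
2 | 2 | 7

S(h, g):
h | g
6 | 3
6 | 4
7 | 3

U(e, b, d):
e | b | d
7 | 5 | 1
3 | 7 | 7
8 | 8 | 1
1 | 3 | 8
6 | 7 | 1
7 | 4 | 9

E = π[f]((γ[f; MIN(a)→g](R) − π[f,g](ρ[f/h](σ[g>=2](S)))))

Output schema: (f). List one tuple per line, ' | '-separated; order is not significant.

Subexpression sizes:
  R → 3
  γ[f; MIN(a)→g](R) → 3
  S → 3
  σ[g>=2](S) → 3
  ρ[f/h](σ[g>=2](S)) → 3
  π[f,g](ρ[f/h](σ[g>=2](S))) → 3
  (γ[f; MIN(a)→g](R) − π[f,g](ρ[f/h](σ[g>=2](S)))) → 3
  π[f]((γ[f; MIN(a)→g](R) − π[f,g](ρ[f/h](σ[g>=2](S))))) → 3

== RESULT ==
f
4
7
8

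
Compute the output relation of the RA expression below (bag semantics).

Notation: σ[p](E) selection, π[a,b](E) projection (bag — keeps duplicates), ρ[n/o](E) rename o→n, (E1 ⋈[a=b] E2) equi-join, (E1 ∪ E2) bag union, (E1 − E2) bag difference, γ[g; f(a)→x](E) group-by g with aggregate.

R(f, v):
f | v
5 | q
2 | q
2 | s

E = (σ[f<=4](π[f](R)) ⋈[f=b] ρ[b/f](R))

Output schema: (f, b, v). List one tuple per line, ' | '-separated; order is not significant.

Stepwise |·|:
  R → 3
  π[f](R) → 3
  σ[f<=4](π[f](R)) → 2
  R → 3
  ρ[b/f](R) → 3
  (σ[f<=4](π[f](R)) ⋈[f=b] ρ[b/f](R)) → 4

== RESULT ==
f | b | v
2 | 2 | q
2 | 2 | q
2 | 2 | s
2 | 2 | s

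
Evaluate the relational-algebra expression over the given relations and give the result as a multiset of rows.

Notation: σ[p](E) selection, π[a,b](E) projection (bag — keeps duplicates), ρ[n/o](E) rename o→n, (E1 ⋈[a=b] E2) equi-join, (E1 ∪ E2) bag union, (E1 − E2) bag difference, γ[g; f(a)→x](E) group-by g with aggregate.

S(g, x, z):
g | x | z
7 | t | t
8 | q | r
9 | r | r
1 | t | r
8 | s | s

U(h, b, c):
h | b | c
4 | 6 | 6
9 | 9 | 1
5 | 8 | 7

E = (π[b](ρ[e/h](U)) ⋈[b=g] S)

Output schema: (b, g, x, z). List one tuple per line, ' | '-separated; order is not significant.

Per-node cardinality:
  U → 3
  ρ[e/h](U) → 3
  π[b](ρ[e/h](U)) → 3
  S → 5
  (π[b](ρ[e/h](U)) ⋈[b=g] S) → 3

== RESULT ==
b | g | x | z
8 | 8 | q | r
8 | 8 | s | s
9 | 9 | r | r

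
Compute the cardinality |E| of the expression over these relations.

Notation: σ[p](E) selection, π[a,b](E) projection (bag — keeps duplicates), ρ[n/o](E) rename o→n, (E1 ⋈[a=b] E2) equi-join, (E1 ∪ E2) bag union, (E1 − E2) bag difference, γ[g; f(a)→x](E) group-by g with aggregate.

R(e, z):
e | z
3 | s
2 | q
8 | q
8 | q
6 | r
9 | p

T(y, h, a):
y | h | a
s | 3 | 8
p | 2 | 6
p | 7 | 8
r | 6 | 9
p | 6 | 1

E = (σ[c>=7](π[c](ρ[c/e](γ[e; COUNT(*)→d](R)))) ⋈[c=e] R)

Per-node cardinality:
  R → 6
  γ[e; COUNT(*)→d](R) → 5
  ρ[c/e](γ[e; COUNT(*)→d](R)) → 5
  π[c](ρ[c/e](γ[e; COUNT(*)→d](R))) → 5
  σ[c>=7](π[c](ρ[c/e](γ[e; COUNT(*)→d](R)))) → 2
  R → 6
  (σ[c>=7](π[c](ρ[c/e](γ[e; COUNT(*)→d](R)))) ⋈[c=e] R) → 3

|E| = 3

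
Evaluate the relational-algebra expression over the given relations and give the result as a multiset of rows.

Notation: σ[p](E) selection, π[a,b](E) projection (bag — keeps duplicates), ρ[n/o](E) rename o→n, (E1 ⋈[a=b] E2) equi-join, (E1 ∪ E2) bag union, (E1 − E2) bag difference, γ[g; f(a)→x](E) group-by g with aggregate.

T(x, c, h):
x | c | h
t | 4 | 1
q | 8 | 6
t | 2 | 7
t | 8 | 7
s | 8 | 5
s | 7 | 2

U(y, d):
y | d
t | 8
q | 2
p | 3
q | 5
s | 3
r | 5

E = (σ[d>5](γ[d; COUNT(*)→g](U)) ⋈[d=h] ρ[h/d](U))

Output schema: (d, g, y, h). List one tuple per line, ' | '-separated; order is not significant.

Per-node cardinality:
  U → 6
  γ[d; COUNT(*)→g](U) → 4
  σ[d>5](γ[d; COUNT(*)→g](U)) → 1
  U → 6
  ρ[h/d](U) → 6
  (σ[d>5](γ[d; COUNT(*)→g](U)) ⋈[d=h] ρ[h/d](U)) → 1

== RESULT ==
d | g | y | h
8 | 1 | t | 8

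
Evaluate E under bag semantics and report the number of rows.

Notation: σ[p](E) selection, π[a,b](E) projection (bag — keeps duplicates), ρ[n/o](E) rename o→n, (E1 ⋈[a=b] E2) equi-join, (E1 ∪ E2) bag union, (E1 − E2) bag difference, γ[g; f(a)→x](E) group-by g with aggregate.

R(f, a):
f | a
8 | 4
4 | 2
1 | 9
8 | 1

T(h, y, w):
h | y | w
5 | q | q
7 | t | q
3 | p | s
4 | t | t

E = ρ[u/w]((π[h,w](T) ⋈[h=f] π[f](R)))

Subexpression sizes:
  T → 4
  π[h,w](T) → 4
  R → 4
  π[f](R) → 4
  (π[h,w](T) ⋈[h=f] π[f](R)) → 1
  ρ[u/w]((π[h,w](T) ⋈[h=f] π[f](R))) → 1

|E| = 1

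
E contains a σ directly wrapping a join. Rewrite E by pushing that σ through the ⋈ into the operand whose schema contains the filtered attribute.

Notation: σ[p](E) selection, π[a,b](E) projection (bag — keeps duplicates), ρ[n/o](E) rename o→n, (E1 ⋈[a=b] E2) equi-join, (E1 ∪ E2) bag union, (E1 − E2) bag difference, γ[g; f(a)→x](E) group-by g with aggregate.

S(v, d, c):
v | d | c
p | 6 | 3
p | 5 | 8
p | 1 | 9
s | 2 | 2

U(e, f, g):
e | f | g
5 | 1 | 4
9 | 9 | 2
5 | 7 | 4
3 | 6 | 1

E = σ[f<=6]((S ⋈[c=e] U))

σ filters on f, owned by the right side.
E' = (S ⋈[c=e] σ[f<=6](U))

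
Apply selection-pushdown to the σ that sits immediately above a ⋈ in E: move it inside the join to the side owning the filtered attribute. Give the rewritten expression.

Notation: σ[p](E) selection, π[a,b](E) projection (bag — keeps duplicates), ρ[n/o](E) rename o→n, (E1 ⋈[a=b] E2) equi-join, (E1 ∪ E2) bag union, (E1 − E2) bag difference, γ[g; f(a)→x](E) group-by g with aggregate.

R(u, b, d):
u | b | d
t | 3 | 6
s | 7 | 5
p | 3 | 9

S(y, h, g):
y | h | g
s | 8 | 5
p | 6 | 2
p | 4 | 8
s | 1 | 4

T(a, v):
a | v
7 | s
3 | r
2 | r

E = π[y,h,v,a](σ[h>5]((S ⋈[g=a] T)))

σ filters on h, owned by the left side.
E' = π[y,h,v,a]((σ[h>5](S) ⋈[g=a] T))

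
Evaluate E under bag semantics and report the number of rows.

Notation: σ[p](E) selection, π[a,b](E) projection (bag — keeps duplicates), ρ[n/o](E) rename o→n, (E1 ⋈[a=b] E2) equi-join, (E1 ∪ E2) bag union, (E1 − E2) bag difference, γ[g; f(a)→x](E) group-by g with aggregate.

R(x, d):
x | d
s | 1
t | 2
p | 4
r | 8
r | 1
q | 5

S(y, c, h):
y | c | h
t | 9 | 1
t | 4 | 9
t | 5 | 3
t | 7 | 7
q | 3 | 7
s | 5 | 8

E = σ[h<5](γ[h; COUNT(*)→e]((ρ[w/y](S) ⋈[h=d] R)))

Stepwise |·|:
  S → 6
  ρ[w/y](S) → 6
  R → 6
  (ρ[w/y](S) ⋈[h=d] R) → 3
  γ[h; COUNT(*)→e]((ρ[w/y](S) ⋈[h=d] R)) → 2
  σ[h<5](γ[h; COUNT(*)→e]((ρ[w/y](S) ⋈[h=d] R))) → 1

|E| = 1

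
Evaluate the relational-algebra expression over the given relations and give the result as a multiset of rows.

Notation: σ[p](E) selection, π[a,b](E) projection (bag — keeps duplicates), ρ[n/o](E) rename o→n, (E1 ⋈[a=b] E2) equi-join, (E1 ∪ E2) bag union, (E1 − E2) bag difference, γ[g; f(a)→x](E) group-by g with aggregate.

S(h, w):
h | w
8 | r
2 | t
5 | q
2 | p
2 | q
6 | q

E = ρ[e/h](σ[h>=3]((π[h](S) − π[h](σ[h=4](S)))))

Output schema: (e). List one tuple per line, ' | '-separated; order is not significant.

Per-node cardinality:
  S → 6
  π[h](S) → 6
  S → 6
  σ[h=4](S) → 0
  π[h](σ[h=4](S)) → 0
  (π[h](S) − π[h](σ[h=4](S))) → 6
  σ[h>=3]((π[h](S) − π[h](σ[h=4](S)))) → 3
  ρ[e/h](σ[h>=3]((π[h](S) − π[h](σ[h=4](S))))) → 3

== RESULT ==
e
5
6
8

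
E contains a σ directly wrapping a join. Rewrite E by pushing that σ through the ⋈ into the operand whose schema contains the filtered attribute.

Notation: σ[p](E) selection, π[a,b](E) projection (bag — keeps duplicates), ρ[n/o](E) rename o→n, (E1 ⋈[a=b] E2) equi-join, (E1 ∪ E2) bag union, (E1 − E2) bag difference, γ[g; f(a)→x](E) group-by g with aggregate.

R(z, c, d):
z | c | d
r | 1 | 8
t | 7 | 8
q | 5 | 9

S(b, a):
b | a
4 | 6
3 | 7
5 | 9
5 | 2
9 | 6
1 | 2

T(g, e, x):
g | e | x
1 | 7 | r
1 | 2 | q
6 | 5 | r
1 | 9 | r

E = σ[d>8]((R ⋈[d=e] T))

σ filters on d, owned by the left side.
E' = (σ[d>8](R) ⋈[d=e] T)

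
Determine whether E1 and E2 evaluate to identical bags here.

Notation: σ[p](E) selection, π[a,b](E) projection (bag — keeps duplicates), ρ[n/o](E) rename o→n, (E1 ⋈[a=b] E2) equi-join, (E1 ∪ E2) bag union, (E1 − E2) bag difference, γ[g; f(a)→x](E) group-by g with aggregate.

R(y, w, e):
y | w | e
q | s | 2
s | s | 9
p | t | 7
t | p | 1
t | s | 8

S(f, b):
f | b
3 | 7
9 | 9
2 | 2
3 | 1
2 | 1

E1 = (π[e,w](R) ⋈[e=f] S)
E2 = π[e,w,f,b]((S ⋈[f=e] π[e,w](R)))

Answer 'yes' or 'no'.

E1 stepwise |·|:
  R → 5
  π[e,w](R) → 5
  S → 5
  (π[e,w](R) ⋈[e=f] S) → 3
E2 stepwise |·|:
  S → 5
  R → 5
  π[e,w](R) → 5
  (S ⋈[f=e] π[e,w](R)) → 3
  π[e,w,f,b]((S ⋈[f=e] π[e,w](R))) → 3

E1 and E2 produce the same multiset:
e | w | f | b
2 | s | 2 | 1
2 | s | 2 | 2
9 | s | 9 | 9

yes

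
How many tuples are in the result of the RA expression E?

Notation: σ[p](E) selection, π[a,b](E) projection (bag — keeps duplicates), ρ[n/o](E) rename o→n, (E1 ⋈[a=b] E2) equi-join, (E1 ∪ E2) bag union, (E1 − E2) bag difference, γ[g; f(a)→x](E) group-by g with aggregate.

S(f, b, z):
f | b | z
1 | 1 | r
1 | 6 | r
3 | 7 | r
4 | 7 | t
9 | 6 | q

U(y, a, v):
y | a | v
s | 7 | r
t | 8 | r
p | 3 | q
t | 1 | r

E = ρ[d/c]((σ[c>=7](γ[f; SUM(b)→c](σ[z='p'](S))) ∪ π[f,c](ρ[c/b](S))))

Per-node cardinality:
  S → 5
  σ[z='p'](S) → 0
  γ[f; SUM(b)→c](σ[z='p'](S)) → 0
  σ[c>=7](γ[f; SUM(b)→c](σ[z='p'](S))) → 0
  S → 5
  ρ[c/b](S) → 5
  π[f,c](ρ[c/b](S)) → 5
  (σ[c>=7](γ[f; SUM(b)→c](σ[z='p'](S))) ∪ π[f,c](ρ[c/b](S))) → 5
  ρ[d/c]((σ[c>=7](γ[f; SUM(b)→c](σ[z='p'](S))) ∪ π[f,c](ρ[c/b](S)))) → 5

|E| = 5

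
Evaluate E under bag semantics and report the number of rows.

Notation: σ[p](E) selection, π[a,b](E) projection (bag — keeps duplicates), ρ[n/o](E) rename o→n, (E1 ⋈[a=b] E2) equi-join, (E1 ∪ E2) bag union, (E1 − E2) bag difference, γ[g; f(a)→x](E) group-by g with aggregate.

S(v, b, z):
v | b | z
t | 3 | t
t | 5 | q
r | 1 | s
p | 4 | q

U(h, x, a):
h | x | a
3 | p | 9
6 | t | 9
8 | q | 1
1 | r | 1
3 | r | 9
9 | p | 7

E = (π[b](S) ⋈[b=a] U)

Stepwise |·|:
  S → 4
  π[b](S) → 4
  U → 6
  (π[b](S) ⋈[b=a] U) → 2

|E| = 2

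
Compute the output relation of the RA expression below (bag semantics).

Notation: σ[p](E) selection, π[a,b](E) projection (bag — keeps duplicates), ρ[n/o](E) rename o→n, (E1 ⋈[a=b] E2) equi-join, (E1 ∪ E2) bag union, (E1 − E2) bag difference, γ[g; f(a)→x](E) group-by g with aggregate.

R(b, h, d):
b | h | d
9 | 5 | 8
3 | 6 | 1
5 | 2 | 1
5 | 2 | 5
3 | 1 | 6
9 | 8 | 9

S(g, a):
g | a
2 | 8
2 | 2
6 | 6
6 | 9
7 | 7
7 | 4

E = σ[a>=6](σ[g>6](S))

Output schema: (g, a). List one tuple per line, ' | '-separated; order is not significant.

Row counts bottom-up:
  S → 6
  σ[g>6](S) → 2
  σ[a>=6](σ[g>6](S)) → 1

== RESULT ==
g | a
7 | 7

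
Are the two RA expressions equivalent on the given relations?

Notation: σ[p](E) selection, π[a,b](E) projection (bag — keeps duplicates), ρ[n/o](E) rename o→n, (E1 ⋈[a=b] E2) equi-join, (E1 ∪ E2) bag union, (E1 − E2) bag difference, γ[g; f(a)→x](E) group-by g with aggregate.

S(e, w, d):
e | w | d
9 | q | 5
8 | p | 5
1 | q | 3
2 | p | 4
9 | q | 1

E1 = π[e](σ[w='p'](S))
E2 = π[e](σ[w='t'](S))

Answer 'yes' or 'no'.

E1 stepwise |·|:
  S → 5
  σ[w='p'](S) → 2
  π[e](σ[w='p'](S)) → 2
E2 stepwise |·|:
  S → 5
  σ[w='t'](S) → 0
  π[e](σ[w='t'](S)) → 0

E1 result:
e
2
8
E2 result:
e
(0 rows)
Witness: (2,) appears 1× in E1 but 0× in E2.

no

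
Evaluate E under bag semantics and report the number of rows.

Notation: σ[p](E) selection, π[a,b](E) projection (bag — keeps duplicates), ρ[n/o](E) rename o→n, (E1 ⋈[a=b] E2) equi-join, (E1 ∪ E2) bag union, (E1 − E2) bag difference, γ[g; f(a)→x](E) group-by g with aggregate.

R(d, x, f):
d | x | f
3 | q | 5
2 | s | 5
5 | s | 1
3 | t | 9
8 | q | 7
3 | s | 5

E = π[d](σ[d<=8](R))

Row counts bottom-up:
  R → 6
  σ[d<=8](R) → 6
  π[d](σ[d<=8](R)) → 6

|E| = 6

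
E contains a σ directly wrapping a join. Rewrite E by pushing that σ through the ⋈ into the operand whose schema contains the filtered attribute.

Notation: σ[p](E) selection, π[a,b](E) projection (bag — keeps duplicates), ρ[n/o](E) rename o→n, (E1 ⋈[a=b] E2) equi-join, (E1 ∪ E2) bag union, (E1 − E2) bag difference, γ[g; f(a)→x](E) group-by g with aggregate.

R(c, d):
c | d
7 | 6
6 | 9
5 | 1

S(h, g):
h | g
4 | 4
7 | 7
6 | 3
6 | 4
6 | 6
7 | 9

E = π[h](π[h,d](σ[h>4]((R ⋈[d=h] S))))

σ filters on h, owned by the right side.
E' = π[h](π[h,d]((R ⋈[d=h] σ[h>4](S))))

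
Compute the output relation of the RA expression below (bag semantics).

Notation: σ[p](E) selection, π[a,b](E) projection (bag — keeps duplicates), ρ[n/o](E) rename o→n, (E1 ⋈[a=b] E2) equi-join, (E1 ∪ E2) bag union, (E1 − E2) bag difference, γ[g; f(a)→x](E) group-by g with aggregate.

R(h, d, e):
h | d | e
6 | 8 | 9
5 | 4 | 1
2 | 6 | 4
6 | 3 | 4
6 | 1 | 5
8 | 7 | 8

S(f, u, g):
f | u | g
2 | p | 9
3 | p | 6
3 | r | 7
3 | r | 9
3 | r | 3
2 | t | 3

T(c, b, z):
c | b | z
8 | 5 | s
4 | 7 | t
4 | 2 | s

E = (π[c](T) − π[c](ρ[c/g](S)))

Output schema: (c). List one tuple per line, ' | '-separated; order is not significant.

Row counts bottom-up:
  T → 3
  π[c](T) → 3
  S → 6
  ρ[c/g](S) → 6
  π[c](ρ[c/g](S)) → 6
  (π[c](T) − π[c](ρ[c/g](S))) → 3

== RESULT ==
c
4
4
8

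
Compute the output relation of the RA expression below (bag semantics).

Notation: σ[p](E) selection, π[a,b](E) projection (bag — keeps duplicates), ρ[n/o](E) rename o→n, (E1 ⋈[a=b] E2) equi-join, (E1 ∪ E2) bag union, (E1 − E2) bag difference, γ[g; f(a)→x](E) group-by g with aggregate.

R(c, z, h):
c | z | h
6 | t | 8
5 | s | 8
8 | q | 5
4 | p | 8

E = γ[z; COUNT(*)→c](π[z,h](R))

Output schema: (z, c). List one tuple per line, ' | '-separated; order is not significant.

Stepwise |·|:
  R → 4
  π[z,h](R) → 4
  γ[z; COUNT(*)→c](π[z,h](R)) → 4

== RESULT ==
z | c
p | 1
q | 1
s | 1
t | 1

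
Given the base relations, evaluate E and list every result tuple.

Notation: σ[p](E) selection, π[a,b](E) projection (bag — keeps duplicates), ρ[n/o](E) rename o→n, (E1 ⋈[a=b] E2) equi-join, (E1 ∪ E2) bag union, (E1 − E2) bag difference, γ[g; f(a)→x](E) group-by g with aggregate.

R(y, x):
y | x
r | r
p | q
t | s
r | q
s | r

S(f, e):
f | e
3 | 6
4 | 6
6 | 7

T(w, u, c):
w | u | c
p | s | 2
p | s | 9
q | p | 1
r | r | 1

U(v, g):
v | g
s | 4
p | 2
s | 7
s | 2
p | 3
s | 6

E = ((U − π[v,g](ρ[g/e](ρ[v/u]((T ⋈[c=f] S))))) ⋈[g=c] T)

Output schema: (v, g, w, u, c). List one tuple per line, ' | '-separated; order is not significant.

Stepwise |·|:
  U → 6
  T → 4
  S → 3
  (T ⋈[c=f] S) → 0
  ρ[v/u]((T ⋈[c=f] S)) → 0
  ρ[g/e](ρ[v/u]((T ⋈[c=f] S))) → 0
  π[v,g](ρ[g/e](ρ[v/u]((T ⋈[c=f] S)))) → 0
  (U − π[v,g](ρ[g/e](ρ[v/u]((T ⋈[c=f] S))))) → 6
  T → 4
  ((U − π[v,g](ρ[g/e](ρ[v/u]((T ⋈[c=f] S))))) ⋈[g=c] T) → 2

== RESULT ==
v | g | w | u | c
p | 2 | p | s | 2
s | 2 | p | s | 2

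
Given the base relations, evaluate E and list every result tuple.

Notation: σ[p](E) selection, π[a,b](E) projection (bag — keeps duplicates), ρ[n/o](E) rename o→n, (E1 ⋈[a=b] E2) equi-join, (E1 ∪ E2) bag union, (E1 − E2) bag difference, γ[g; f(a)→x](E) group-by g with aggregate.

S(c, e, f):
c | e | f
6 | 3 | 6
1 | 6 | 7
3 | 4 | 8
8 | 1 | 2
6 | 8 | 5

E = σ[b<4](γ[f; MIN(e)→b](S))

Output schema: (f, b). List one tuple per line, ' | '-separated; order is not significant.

Per-node cardinality:
  S → 5
  γ[f; MIN(e)→b](S) → 5
  σ[b<4](γ[f; MIN(e)→b](S)) → 2

== RESULT ==
f | b
2 | 1
6 | 3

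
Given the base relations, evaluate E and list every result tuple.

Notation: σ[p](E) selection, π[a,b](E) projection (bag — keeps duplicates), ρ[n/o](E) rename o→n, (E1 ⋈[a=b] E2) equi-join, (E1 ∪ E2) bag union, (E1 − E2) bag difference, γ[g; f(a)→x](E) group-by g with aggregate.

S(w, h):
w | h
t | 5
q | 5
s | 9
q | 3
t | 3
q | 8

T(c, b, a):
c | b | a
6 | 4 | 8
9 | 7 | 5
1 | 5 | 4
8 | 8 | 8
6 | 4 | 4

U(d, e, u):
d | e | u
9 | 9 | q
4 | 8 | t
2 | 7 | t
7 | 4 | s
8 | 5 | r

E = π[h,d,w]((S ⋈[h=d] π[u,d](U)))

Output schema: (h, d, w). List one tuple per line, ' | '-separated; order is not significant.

Stepwise |·|:
  S → 6
  U → 5
  π[u,d](U) → 5
  (S ⋈[h=d] π[u,d](U)) → 2
  π[h,d,w]((S ⋈[h=d] π[u,d](U))) → 2

== RESULT ==
h | d | w
8 | 8 | q
9 | 9 | s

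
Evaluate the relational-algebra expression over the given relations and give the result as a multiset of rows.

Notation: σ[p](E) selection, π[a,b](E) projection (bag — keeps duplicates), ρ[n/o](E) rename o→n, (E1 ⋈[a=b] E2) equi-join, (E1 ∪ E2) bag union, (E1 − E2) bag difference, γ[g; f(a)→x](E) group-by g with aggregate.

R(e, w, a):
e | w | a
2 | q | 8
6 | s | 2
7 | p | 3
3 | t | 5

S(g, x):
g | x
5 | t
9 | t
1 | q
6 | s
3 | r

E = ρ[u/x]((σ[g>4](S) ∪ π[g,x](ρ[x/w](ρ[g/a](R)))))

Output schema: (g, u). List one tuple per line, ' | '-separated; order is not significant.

Subexpression sizes:
  S → 5
  σ[g>4](S) → 3
  R → 4
  ρ[g/a](R) → 4
  ρ[x/w](ρ[g/a](R)) → 4
  π[g,x](ρ[x/w](ρ[g/a](R))) → 4
  (σ[g>4](S) ∪ π[g,x](ρ[x/w](ρ[g/a](R)))) → 7
  ρ[u/x]((σ[g>4](S) ∪ π[g,x](ρ[x/w](ρ[g/a](R))))) → 7

== RESULT ==
g | u
2 | s
3 | p
5 | t
5 | t
6 | s
8 | q
9 | t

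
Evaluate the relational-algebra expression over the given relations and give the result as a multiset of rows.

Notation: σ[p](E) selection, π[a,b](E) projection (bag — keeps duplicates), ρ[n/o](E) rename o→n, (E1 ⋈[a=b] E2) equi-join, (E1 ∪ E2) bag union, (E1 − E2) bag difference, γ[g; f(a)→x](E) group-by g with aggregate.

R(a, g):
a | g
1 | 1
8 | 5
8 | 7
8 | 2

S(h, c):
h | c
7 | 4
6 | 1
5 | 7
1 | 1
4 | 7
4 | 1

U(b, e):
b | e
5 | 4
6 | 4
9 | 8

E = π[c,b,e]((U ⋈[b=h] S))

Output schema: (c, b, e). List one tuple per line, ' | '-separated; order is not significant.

Row counts bottom-up:
  U → 3
  S → 6
  (U ⋈[b=h] S) → 2
  π[c,b,e]((U ⋈[b=h] S)) → 2

== RESULT ==
c | b | e
1 | 6 | 4
7 | 5 | 4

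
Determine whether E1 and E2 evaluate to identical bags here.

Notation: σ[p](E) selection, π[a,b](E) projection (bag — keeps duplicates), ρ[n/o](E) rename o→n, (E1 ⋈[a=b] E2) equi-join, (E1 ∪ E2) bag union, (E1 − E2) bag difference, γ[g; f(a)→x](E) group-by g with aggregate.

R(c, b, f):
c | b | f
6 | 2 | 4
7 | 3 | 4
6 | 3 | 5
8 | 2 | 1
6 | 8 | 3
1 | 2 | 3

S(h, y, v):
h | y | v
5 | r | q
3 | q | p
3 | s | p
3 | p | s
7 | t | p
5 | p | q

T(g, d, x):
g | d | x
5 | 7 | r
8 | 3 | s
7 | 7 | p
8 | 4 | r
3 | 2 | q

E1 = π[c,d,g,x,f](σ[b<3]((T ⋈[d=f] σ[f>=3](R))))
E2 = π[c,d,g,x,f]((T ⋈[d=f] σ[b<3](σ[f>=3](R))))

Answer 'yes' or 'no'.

E1 stepwise |·|:
  T → 5
  R → 6
  σ[f>=3](R) → 5
  (T ⋈[d=f] σ[f>=3](R)) → 4
  σ[b<3]((T ⋈[d=f] σ[f>=3](R))) → 2
  π[c,d,g,x,f](σ[b<3]((T ⋈[d=f] σ[f>=3](R)))) → 2
E2 stepwise |·|:
  T → 5
  R → 6
  σ[f>=3](R) → 5
  σ[b<3](σ[f>=3](R)) → 2
  (T ⋈[d=f] σ[b<3](σ[f>=3](R))) → 2
  π[c,d,g,x,f]((T ⋈[d=f] σ[b<3](σ[f>=3](R)))) → 2

E1 and E2 produce the same multiset:
c | d | g | x | f
1 | 3 | 8 | s | 3
6 | 4 | 8 | r | 4

yes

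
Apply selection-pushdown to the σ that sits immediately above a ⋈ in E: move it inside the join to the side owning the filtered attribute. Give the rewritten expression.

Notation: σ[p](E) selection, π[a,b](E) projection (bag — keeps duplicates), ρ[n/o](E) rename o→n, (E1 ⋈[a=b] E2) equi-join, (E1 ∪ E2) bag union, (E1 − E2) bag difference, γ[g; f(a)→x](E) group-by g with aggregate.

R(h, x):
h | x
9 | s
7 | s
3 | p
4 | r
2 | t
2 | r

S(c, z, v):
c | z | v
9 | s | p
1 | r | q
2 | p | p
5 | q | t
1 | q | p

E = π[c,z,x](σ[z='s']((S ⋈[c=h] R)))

σ filters on z, owned by the left side.
E' = π[c,z,x]((σ[z='s'](S) ⋈[c=h] R))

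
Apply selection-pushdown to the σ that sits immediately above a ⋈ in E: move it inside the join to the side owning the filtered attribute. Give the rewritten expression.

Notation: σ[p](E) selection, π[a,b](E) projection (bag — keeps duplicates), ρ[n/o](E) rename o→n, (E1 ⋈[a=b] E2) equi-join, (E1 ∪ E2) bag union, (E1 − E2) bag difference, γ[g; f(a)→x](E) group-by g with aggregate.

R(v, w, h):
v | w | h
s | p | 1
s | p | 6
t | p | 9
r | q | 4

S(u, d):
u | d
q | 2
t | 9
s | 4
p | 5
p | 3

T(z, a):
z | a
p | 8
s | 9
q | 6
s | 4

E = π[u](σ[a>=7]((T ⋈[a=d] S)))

σ filters on a, owned by the left side.
E' = π[u]((σ[a>=7](T) ⋈[a=d] S))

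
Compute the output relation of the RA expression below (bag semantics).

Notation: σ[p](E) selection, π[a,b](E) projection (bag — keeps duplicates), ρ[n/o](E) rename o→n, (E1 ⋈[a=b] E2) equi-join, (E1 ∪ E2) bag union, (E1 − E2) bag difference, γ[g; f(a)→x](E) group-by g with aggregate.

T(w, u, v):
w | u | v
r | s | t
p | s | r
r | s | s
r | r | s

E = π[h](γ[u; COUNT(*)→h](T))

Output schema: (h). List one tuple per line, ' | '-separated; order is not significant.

Stepwise |·|:
  T → 4
  γ[u; COUNT(*)→h](T) → 2
  π[h](γ[u; COUNT(*)→h](T)) → 2

== RESULT ==
h
1
3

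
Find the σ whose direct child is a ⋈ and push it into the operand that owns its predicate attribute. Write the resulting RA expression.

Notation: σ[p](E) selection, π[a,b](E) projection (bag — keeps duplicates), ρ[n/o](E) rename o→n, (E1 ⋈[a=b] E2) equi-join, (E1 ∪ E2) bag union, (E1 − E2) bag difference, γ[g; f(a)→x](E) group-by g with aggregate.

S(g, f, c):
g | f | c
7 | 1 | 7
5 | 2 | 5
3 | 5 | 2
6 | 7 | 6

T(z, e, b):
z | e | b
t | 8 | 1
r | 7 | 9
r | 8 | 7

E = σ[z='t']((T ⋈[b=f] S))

σ filters on z, owned by the left side.
E' = (σ[z='t'](T) ⋈[b=f] S)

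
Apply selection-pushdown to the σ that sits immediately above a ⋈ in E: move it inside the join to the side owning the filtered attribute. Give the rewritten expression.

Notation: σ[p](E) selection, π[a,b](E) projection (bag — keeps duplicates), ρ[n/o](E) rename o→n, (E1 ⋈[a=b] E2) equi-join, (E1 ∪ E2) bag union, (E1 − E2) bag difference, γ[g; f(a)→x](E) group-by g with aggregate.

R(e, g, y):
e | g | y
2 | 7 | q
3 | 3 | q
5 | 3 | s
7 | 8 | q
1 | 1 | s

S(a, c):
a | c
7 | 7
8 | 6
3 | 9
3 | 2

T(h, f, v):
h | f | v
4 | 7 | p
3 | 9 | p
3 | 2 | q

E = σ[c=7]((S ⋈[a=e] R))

σ filters on c, owned by the left side.
E' = (σ[c=7](S) ⋈[a=e] R)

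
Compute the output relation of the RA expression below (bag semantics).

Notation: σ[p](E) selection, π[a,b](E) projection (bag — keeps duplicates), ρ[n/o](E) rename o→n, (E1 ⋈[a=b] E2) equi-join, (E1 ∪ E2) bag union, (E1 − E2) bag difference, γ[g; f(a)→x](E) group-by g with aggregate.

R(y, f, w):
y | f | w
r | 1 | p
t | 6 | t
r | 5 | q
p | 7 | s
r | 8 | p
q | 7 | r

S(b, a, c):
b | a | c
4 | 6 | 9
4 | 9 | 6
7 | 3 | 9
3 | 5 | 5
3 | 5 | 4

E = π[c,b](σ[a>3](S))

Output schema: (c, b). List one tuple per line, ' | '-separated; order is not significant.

Subexpression sizes:
  S → 5
  σ[a>3](S) → 4
  π[c,b](σ[a>3](S)) → 4

== RESULT ==
c | b
4 | 3
5 | 3
6 | 4
9 | 4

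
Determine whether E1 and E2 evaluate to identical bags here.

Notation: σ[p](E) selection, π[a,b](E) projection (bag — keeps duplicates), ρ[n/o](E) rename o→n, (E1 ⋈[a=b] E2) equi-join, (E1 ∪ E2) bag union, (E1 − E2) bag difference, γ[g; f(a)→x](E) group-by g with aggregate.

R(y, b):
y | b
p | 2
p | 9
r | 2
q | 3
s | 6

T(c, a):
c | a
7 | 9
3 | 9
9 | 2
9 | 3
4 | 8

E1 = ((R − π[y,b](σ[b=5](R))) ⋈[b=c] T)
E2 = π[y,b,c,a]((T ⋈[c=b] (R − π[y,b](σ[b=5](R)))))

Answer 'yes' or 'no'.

E1 row counts bottom-up:
  R → 5
  R → 5
  σ[b=5](R) → 0
  π[y,b](σ[b=5](R)) → 0
  (R − π[y,b](σ[b=5](R))) → 5
  T → 5
  ((R − π[y,b](σ[b=5](R))) ⋈[b=c] T) → 3
E2 row counts bottom-up:
  T → 5
  R → 5
  R → 5
  σ[b=5](R) → 0
  π[y,b](σ[b=5](R)) → 0
  (R − π[y,b](σ[b=5](R))) → 5
  (T ⋈[c=b] (R − π[y,b](σ[b=5](R)))) → 3
  π[y,b,c,a]((T ⋈[c=b] (R − π[y,b](σ[b=5](R))))) → 3

E1 and E2 produce the same multiset:
y | b | c | a
p | 9 | 9 | 2
p | 9 | 9 | 3
q | 3 | 3 | 9

yes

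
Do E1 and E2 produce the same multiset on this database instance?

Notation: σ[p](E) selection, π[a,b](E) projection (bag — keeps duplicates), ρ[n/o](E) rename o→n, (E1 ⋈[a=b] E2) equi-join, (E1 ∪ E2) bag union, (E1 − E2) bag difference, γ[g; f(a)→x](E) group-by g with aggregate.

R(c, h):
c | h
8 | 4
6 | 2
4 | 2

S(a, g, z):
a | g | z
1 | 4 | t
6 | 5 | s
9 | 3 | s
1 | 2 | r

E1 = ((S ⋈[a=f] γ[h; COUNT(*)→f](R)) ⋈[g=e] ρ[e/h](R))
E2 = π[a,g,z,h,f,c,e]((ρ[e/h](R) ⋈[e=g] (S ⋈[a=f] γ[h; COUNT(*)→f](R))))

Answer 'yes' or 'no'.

E1 stepwise |·|:
  S → 4
  R → 3
  γ[h; COUNT(*)→f](R) → 2
  (S ⋈[a=f] γ[h; COUNT(*)→f](R)) → 2
  R → 3
  ρ[e/h](R) → 3
  ((S ⋈[a=f] γ[h; COUNT(*)→f](R)) ⋈[g=e] ρ[e/h](R)) → 3
E2 stepwise |·|:
  R → 3
  ρ[e/h](R) → 3
  S → 4
  R → 3
  γ[h; COUNT(*)→f](R) → 2
  (S ⋈[a=f] γ[h; COUNT(*)→f](R)) → 2
  (ρ[e/h](R) ⋈[e=g] (S ⋈[a=f] γ[h; COUNT(*)→f](R))) → 3
  π[a,g,z,h,f,c,e]((ρ[e/h](R) ⋈[e=g] (S ⋈[a=f] γ[h; COUNT(*)→f](R)))) → 3

E1 and E2 produce the same multiset:
a | g | z | h | f | c | e
1 | 2 | r | 4 | 1 | 4 | 2
1 | 2 | r | 4 | 1 | 6 | 2
1 | 4 | t | 4 | 1 | 8 | 4

yes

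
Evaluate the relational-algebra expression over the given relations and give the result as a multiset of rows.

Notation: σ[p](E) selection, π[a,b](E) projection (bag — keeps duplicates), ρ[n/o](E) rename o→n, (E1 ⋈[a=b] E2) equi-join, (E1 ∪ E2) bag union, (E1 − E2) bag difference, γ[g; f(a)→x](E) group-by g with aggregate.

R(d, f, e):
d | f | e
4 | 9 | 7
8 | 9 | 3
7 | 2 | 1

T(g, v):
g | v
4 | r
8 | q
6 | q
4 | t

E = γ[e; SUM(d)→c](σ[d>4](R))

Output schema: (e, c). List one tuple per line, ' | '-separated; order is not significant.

Subexpression sizes:
  R → 3
  σ[d>4](R) → 2
  γ[e; SUM(d)→c](σ[d>4](R)) → 2

== RESULT ==
e | c
1 | 7
3 | 8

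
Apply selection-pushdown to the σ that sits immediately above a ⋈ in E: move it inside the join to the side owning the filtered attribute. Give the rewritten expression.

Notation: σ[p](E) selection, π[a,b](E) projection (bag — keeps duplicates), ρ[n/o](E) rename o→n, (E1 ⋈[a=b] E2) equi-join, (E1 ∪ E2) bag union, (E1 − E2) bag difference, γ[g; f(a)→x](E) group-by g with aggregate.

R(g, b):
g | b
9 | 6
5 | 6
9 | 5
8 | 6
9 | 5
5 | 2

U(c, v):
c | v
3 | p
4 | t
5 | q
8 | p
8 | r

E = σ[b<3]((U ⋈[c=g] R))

σ filters on b, owned by the right side.
E' = (U ⋈[c=g] σ[b<3](R))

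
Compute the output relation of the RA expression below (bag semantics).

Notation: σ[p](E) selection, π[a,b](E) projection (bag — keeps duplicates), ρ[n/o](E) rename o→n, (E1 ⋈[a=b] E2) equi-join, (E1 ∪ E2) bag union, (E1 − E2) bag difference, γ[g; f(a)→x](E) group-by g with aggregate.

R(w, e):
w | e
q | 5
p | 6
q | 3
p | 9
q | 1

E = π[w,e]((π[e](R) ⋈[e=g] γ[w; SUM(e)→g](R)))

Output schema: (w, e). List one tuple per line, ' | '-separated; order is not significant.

Row counts bottom-up:
  R → 5
  π[e](R) → 5
  R → 5
  γ[w; SUM(e)→g](R) → 2
  (π[e](R) ⋈[e=g] γ[w; SUM(e)→g](R)) → 1
  π[w,e]((π[e](R) ⋈[e=g] γ[w; SUM(e)→g](R))) → 1

== RESULT ==
w | e
q | 9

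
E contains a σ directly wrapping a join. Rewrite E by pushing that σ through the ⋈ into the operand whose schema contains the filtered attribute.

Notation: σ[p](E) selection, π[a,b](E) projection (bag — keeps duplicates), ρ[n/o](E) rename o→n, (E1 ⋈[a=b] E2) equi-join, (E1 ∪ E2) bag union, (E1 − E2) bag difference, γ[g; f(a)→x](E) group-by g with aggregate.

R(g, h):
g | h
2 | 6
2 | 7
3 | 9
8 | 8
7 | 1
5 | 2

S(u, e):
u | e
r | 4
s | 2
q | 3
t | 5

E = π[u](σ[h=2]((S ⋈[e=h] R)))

σ filters on h, owned by the right side.
E' = π[u]((S ⋈[e=h] σ[h=2](R)))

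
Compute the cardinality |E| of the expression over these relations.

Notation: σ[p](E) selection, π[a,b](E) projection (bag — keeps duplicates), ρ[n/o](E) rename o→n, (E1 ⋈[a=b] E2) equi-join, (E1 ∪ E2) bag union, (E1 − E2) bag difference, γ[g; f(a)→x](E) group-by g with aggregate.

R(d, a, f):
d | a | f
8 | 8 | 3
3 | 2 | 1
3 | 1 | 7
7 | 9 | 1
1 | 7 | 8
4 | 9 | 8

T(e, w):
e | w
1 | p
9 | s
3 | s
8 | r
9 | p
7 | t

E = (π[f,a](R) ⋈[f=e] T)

Stepwise |·|:
  R → 6
  π[f,a](R) → 6
  T → 6
  (π[f,a](R) ⋈[f=e] T) → 6

|E| = 6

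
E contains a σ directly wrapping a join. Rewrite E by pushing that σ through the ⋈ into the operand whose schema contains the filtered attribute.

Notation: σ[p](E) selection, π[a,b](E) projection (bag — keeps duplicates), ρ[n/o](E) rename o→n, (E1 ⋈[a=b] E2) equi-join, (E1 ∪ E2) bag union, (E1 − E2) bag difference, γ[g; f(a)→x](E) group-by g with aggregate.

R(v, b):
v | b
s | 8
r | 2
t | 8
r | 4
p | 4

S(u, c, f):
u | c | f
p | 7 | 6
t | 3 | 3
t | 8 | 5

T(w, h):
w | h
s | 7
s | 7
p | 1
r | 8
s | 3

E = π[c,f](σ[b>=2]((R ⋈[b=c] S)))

σ filters on b, owned by the left side.
E' = π[c,f]((σ[b>=2](R) ⋈[b=c] S))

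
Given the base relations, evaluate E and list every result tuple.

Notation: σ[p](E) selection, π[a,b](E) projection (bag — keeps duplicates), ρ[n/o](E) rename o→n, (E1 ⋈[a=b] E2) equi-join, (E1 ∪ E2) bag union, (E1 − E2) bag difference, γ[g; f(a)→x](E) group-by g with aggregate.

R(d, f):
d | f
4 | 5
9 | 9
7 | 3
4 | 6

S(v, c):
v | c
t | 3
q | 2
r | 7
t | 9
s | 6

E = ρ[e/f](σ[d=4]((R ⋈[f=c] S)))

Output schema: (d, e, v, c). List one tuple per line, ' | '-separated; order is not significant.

Per-node cardinality:
  R → 4
  S → 5
  (R ⋈[f=c] S) → 3
  σ[d=4]((R ⋈[f=c] S)) → 1
  ρ[e/f](σ[d=4]((R ⋈[f=c] S))) → 1

== RESULT ==
d | e | v | c
4 | 6 | s | 6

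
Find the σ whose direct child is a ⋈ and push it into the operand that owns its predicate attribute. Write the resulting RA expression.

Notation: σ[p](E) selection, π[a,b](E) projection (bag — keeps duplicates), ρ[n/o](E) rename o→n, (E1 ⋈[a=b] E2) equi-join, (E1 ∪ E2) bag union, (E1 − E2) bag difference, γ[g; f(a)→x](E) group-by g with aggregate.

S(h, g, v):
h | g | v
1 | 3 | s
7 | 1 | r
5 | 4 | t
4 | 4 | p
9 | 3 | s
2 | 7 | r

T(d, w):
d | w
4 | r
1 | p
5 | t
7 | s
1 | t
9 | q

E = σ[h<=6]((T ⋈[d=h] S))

σ filters on h, owned by the right side.
E' = (T ⋈[d=h] σ[h<=6](S))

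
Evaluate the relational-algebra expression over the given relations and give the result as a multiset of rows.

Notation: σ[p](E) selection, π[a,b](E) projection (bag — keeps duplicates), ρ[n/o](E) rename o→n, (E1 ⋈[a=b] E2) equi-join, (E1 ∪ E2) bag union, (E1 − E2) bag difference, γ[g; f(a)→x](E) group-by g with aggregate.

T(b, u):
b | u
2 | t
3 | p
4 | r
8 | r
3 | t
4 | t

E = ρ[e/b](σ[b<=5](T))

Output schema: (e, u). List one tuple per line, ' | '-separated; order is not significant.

Stepwise |·|:
  T → 6
  σ[b<=5](T) → 5
  ρ[e/b](σ[b<=5](T)) → 5

== RESULT ==
e | u
2 | t
3 | p
3 | t
4 | r
4 | t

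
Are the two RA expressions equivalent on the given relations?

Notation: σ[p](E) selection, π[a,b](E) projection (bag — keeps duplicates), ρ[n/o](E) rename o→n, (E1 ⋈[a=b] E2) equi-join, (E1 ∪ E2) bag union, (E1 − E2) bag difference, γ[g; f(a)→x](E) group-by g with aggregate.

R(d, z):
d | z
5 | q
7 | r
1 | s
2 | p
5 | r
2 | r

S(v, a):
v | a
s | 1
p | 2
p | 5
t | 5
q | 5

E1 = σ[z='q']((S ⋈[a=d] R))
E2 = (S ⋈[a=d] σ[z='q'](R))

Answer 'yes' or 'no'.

E1 per-node cardinality:
  S → 5
  R → 6
  (S ⋈[a=d] R) → 9
  σ[z='q']((S ⋈[a=d] R)) → 3
E2 per-node cardinality:
  S → 5
  R → 6
  σ[z='q'](R) → 1
  (S ⋈[a=d] σ[z='q'](R)) → 3

E1 and E2 produce the same multiset:
v | a | d | z
p | 5 | 5 | q
q | 5 | 5 | q
t | 5 | 5 | q

yes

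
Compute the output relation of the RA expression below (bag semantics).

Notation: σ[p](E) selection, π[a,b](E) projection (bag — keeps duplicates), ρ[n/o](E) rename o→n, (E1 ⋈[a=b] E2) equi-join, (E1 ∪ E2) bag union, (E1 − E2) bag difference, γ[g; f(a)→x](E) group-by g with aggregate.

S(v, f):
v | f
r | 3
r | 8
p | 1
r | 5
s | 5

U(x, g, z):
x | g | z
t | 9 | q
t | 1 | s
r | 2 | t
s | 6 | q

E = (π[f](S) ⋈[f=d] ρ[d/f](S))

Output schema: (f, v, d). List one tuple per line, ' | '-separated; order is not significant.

Stepwise |·|:
  S → 5
  π[f](S) → 5
  S → 5
  ρ[d/f](S) → 5
  (π[f](S) ⋈[f=d] ρ[d/f](S)) → 7

== RESULT ==
f | v | d
1 | p | 1
3 | r | 3
5 | r | 5
5 | r | 5
5 | s | 5
5 | s | 5
8 | r | 8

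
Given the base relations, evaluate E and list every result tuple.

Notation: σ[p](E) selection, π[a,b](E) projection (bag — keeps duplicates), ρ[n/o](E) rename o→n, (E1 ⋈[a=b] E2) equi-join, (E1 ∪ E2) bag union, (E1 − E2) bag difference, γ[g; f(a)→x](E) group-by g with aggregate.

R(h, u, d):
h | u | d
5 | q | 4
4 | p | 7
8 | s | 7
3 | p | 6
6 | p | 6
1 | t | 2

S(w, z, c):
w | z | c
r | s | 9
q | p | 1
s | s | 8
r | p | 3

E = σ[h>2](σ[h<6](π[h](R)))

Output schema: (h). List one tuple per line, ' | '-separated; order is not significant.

Subexpression sizes:
  R → 6
  π[h](R) → 6
  σ[h<6](π[h](R)) → 4
  σ[h>2](σ[h<6](π[h](R))) → 3

== RESULT ==
h
3
4
5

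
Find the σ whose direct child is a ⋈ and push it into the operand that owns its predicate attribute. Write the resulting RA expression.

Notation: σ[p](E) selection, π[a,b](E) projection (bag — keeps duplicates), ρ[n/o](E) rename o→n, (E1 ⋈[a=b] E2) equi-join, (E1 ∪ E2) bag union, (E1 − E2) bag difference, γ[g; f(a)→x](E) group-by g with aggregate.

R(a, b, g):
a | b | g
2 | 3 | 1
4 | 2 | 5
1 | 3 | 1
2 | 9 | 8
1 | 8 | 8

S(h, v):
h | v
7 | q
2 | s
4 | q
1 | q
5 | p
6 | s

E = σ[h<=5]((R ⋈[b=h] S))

σ filters on h, owned by the right side.
E' = (R ⋈[b=h] σ[h<=5](S))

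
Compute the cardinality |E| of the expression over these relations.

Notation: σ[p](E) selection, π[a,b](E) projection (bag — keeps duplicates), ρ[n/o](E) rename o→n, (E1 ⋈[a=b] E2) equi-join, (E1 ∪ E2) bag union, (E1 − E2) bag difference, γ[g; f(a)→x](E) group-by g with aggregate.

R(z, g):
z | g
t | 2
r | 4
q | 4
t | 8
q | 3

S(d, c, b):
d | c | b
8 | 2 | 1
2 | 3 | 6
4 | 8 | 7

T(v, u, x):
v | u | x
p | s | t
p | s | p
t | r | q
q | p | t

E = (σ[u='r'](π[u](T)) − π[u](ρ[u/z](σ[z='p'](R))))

Stepwise |·|:
  T → 4
  π[u](T) → 4
  σ[u='r'](π[u](T)) → 1
  R → 5
  σ[z='p'](R) → 0
  ρ[u/z](σ[z='p'](R)) → 0
  π[u](ρ[u/z](σ[z='p'](R))) → 0
  (σ[u='r'](π[u](T)) − π[u](ρ[u/z](σ[z='p'](R)))) → 1

|E| = 1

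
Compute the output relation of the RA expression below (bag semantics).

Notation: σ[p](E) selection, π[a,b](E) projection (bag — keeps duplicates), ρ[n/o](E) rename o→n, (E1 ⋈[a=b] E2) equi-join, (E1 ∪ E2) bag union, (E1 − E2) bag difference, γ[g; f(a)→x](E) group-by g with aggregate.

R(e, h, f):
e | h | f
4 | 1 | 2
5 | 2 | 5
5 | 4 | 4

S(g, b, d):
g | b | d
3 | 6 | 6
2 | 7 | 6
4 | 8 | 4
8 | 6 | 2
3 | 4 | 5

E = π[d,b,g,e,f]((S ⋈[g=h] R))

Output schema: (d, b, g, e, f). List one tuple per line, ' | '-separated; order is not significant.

Per-node cardinality:
  S → 5
  R → 3
  (S ⋈[g=h] R) → 2
  π[d,b,g,e,f]((S ⋈[g=h] R)) → 2

== RESULT ==
d | b | g | e | f
4 | 8 | 4 | 5 | 4
6 | 7 | 2 | 5 | 5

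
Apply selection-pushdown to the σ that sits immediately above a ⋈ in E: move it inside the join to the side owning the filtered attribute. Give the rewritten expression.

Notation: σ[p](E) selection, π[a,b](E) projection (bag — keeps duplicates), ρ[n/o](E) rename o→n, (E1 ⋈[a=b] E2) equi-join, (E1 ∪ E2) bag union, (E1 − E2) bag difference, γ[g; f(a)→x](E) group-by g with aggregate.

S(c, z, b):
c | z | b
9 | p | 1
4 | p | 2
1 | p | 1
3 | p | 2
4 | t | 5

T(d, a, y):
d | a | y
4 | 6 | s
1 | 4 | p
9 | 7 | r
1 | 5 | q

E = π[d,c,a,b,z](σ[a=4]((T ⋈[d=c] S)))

σ filters on a, owned by the left side.
E' = π[d,c,a,b,z]((σ[a=4](T) ⋈[d=c] S))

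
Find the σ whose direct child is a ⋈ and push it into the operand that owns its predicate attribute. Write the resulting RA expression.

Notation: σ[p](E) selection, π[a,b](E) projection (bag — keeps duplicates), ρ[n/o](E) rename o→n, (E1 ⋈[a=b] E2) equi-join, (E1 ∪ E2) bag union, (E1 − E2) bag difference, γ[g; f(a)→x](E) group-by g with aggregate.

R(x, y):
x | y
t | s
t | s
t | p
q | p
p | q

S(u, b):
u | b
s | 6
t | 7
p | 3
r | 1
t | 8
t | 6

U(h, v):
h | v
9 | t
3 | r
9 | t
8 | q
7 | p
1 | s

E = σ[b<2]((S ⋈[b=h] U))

σ filters on b, owned by the left side.
E' = (σ[b<2](S) ⋈[b=h] U)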